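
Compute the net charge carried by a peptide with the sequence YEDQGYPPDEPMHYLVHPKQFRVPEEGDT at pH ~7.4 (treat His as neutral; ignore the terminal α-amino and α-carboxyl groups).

-5

At pH ~7.4 the Lys and Arg side chains are protonated (+1), the Asp and Glu side chains are deprotonated (−1), and with His taken as neutral all other side chains carry no charge.
Positive (K, R): K19, R22 → +2.
Negative (D, E): E2, D3, D9, E10, E25, E26, D28 → −7.
Net charge = (+2) + (−7) = −5.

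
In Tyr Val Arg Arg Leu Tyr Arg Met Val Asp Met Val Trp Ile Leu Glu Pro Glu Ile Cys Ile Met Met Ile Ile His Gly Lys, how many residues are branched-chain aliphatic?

The BCAAs are Val, Leu, and Ile — aliphatic side chains with a branch point.
Matching residues: Val2, Leu5, Val9, Val12, Ile14, Leu15, Ile19, Ile21, Ile24, Ile25.

10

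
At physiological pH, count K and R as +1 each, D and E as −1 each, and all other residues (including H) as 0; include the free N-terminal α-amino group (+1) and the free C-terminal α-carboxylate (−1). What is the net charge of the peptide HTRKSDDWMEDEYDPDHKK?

Positive (K, R): R3, K4, K18, K19 → +4.
Negative (D, E): D6, D7, E10, D11, E12, D14, D16 → −7.
The N-terminus (+1) and C-terminus (−1) cancel.
Net charge = (+4) + (−7) = −3.

-3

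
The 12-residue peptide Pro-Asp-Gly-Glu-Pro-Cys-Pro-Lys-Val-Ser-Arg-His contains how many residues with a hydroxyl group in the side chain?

1

The –OH-bearing residues are Ser, Thr (aliphatic alcohols), and Tyr (phenol).
Matching residues: Ser10.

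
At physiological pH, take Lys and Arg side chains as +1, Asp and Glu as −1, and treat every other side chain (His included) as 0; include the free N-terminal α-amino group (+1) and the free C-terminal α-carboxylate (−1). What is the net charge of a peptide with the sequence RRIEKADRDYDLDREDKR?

Positive (K, R): R1, R2, K5, R8, R14, K17, R18 → +7.
Negative (D, E): E4, D7, D9, D11, D13, E15, D16 → −7.
The N-terminus (+1) and C-terminus (−1) cancel.
Net charge = (+7) + (−7) = 0.

0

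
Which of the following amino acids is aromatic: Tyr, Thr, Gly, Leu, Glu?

Tyr

F, W, and Y each carry an aromatic ring on the side chain.
Of the listed options, only Tyr belongs to this group.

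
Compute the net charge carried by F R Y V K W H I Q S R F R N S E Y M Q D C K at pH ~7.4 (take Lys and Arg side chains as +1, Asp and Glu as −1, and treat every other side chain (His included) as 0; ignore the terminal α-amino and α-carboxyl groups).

Positive (K, R): R2, K5, R11, R13, K22 → +5.
Negative (D, E): E16, D20 → −2.
Net charge = (+5) + (−2) = +3.

+3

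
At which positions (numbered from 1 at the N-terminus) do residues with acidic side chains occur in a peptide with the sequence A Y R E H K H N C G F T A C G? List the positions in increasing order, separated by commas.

The acidic residues are Asp (D) and Glu (E), whose side chains end in a carboxylate group.
Matching residues: E4.

4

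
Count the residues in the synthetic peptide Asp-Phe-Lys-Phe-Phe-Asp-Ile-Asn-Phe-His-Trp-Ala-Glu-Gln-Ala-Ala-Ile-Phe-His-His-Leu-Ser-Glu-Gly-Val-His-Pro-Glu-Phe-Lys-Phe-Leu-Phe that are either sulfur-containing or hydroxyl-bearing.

Sulfur-containing: C, M. Hydroxyl-bearing: S, T, Y.
Sulfur-containing residues here: none (0).
Hydroxyl-bearing residues here: Ser22 (1).
The two groups share no amino acid, so total = 0 + 1 = 1.

1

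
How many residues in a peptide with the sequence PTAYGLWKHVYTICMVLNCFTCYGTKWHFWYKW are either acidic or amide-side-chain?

Acidic: D, E. Amide-side-chain: N, Q.
Acidic residues here: none (0).
Amide-side-chain residues here: N18 (1).
The two groups share no amino acid, so total = 0 + 1 = 1.

1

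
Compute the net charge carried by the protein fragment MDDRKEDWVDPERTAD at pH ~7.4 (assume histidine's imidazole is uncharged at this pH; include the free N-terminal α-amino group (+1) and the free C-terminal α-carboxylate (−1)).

The side chains ionized at physiological pH are Lys/Arg (+1) and Asp/Glu (−1); with His treated as neutral, nothing else contributes.
Positive (K, R): R4, K5, R13 → +3.
Negative (D, E): D2, D3, E6, D7, D10, E12, D16 → −7.
The N-terminus (+1) and C-terminus (−1) cancel.
Net charge = (+3) + (−7) = −4.

-4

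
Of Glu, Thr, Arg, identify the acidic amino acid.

Glu

Aspartate (D) and glutamate (E) have carboxylic-acid side chains and are the acidic amino acids.
Of the listed options, only Glu belongs to this group.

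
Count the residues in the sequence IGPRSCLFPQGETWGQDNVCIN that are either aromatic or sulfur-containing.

4

Aromatic: F, W, Y. Sulfur-containing: C, M.
Aromatic residues here: F8, W14 (2).
Sulfur-containing residues here: C6, C20 (2).
The two groups share no amino acid, so total = 2 + 2 = 4.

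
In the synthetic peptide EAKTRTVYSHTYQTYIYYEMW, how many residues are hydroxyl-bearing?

10

S, T, and Y are the three residues with a side-chain hydroxyl.
Matching residues: T4, T6, Y8, S9, T11, Y12, T14, Y15, Y17, Y18.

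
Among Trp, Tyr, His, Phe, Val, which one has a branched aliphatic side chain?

V, L, and I make up the branched-chain aliphatic group.
Of the listed options, only Val belongs to this group.

Val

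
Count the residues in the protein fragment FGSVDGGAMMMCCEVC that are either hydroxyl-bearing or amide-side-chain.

Hydroxyl-bearing: S, T, Y. Amide-side-chain: N, Q.
Hydroxyl-bearing residues here: S3 (1).
Amide-side-chain residues here: none (0).
The two groups share no amino acid, so total = 1 + 0 = 1.

1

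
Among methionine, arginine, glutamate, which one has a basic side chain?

K, R, and H are the three residues with basic side chains (ε-amine, guanidinium, and imidazole respectively).
Of the listed options, only arginine belongs to this group.

arginine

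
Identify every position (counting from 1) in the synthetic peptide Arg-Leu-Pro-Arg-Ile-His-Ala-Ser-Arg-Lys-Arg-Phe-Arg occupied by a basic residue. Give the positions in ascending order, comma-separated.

The basic amino acids are Lys (K), Arg (R), and His (H).
Matching residues: Arg1, Arg4, His6, Arg9, Lys10, Arg11, Arg13.

1, 4, 6, 9, 10, 11, 13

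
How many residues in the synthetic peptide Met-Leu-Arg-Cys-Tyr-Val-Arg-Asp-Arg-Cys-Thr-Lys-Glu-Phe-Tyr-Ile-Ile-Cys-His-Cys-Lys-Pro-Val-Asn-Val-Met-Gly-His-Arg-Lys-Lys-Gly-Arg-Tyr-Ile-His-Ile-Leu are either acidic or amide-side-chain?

3

Acidic: D, E. Amide-side-chain: N, Q.
Acidic residues here: Asp8, Glu13 (2).
Amide-side-chain residues here: Asn24 (1).
The two groups share no amino acid, so total = 2 + 1 = 3.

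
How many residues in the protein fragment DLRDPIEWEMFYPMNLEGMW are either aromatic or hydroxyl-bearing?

4

Aromatic: F, W, Y. Hydroxyl-bearing: S, T, Y.
Aromatic residues here: W8, F11, Y12, W20 (4).
Hydroxyl-bearing residues here: Y12 (1).
Y is in both groups, so the 1 Y residue must not be double-counted.
Total = 4 + 1 − 1 = 4.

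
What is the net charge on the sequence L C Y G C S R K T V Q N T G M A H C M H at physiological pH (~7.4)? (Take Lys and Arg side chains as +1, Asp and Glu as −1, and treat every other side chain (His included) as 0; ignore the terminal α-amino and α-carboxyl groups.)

+2

Positive (K, R): R7, K8 → +2.
Negative (D, E): none → −0.
Net charge = (+2) + (−0) = +2.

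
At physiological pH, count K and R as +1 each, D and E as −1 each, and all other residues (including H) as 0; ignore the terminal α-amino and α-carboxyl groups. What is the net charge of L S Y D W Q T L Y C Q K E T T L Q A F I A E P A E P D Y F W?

Positive (K, R): K12 → +1.
Negative (D, E): D4, E13, E22, E25, D27 → −5.
Net charge = (+1) + (−5) = −4.

-4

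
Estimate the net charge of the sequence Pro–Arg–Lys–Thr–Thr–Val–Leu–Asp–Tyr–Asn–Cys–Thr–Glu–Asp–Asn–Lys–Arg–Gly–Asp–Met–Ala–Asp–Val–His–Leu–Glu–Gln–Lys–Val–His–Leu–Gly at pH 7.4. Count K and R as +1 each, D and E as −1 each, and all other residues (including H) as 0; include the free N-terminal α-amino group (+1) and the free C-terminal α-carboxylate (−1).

Positive (K, R): Arg2, Lys3, Lys16, Arg17, Lys28 → +5.
Negative (D, E): Asp8, Glu13, Asp14, Asp19, Asp22, Glu26 → −6.
The N-terminus (+1) and C-terminus (−1) cancel.
Net charge = (+5) + (−6) = −1.

-1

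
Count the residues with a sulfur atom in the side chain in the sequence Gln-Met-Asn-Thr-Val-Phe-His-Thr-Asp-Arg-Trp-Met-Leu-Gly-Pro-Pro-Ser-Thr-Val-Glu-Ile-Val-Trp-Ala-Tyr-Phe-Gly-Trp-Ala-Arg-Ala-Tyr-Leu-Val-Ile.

2

The sulfur-bearing residues are cysteine (–SH) and methionine (–S–CH₃).
Matching residues: Met2, Met12.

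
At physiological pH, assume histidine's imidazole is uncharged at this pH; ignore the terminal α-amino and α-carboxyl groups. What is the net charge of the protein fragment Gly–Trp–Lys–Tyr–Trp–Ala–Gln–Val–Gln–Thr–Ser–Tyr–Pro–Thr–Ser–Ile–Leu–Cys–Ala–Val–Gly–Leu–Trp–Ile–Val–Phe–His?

At pH ~7.4 the Lys and Arg side chains are protonated (+1), the Asp and Glu side chains are deprotonated (−1), and with His taken as neutral all other side chains carry no charge.
Positive (K, R): Lys3 → +1.
Negative (D, E): none → −0.
Net charge = (+1) + (−0) = +1.

+1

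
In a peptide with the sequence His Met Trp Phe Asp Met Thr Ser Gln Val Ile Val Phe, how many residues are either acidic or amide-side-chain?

Acidic: D, E. Amide-side-chain: N, Q.
Acidic residues here: Asp5 (1).
Amide-side-chain residues here: Gln9 (1).
The two groups share no amino acid, so total = 1 + 1 = 2.

2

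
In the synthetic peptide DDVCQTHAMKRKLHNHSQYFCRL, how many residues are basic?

7

Lysine (K), arginine (R), and histidine (H) have basic, nitrogen-containing side chains.
Matching residues: H7, K10, R11, K12, H14, H16, R22.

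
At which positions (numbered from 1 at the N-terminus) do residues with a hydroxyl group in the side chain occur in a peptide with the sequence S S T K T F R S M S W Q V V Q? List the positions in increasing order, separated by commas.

1, 2, 3, 5, 8, 10

S, T, and Y are the three residues with a side-chain hydroxyl.
Matching residues: S1, S2, T3, T5, S8, S10.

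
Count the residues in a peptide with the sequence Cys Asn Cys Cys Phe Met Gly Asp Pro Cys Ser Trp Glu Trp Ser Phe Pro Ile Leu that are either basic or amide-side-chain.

1

Basic: H, K, R. Amide-side-chain: N, Q.
Basic residues here: none (0).
Amide-side-chain residues here: Asn2 (1).
The two groups share no amino acid, so total = 0 + 1 = 1.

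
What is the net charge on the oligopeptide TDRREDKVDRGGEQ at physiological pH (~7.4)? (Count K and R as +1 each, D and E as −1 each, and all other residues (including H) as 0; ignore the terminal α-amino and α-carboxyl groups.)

Positive (K, R): R3, R4, K7, R10 → +4.
Negative (D, E): D2, E5, D6, D9, E13 → −5.
Net charge = (+4) + (−5) = −1.

-1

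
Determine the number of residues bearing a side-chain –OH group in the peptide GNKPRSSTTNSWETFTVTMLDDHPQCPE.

Serine (S), threonine (T), and tyrosine (Y) each carry a hydroxyl group on the side chain.
Matching residues: S6, S7, T8, T9, S11, T14, T16, T18.

8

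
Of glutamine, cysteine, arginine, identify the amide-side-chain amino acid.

The amide-side-chain residues are Asn (N) and Gln (Q).
Of the listed options, only glutamine belongs to this group.

glutamine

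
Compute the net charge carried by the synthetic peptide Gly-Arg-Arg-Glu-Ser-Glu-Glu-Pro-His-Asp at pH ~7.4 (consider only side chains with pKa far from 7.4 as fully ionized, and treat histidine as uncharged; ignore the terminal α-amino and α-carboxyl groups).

At pH ~7.4 the Lys and Arg side chains are protonated (+1), the Asp and Glu side chains are deprotonated (−1), and with His taken as neutral all other side chains carry no charge.
Positive (K, R): Arg2, Arg3 → +2.
Negative (D, E): Glu4, Glu6, Glu7, Asp10 → −4.
Net charge = (+2) + (−4) = −2.

-2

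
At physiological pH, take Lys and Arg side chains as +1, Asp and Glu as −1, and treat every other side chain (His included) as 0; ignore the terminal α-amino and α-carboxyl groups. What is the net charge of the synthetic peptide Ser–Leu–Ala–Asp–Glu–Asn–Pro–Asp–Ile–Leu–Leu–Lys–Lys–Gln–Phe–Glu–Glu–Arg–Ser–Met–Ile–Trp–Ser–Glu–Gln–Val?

-3

Positive (K, R): Lys12, Lys13, Arg18 → +3.
Negative (D, E): Asp4, Glu5, Asp8, Glu16, Glu17, Glu24 → −6.
Net charge = (+3) + (−6) = −3.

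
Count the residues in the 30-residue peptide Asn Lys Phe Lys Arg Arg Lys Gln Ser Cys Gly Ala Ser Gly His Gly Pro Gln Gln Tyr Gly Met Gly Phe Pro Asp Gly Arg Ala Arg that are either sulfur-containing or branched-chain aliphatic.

2

Sulfur-containing: C, M. Branched-chain aliphatic: I, L, V.
Sulfur-containing residues here: Cys10, Met22 (2).
Branched-chain aliphatic residues here: none (0).
The two groups share no amino acid, so total = 2 + 0 = 2.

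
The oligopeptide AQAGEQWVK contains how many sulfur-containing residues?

Cysteine (C, thiol) and methionine (M, thioether) are the two sulfur-containing amino acids.
None of the 9 residues belong to this group.

0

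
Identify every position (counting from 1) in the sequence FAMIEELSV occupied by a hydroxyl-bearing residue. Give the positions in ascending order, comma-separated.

S, T, and Y are the three residues with a side-chain hydroxyl.
Matching residues: S8.

8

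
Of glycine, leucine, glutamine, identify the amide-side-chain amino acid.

Only N (asparagine) and Q (glutamine) carry a side-chain carboxamide.
Of the listed options, only glutamine belongs to this group.

glutamine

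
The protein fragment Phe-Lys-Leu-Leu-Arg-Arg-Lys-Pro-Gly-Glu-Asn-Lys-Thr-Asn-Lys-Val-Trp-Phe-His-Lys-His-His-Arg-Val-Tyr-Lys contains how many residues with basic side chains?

12

K, R, and H are the three residues with basic side chains (ε-amine, guanidinium, and imidazole respectively).
Matching residues: Lys2, Arg5, Arg6, Lys7, Lys12, Lys15, His19, Lys20, His21, His22, Arg23, Lys26.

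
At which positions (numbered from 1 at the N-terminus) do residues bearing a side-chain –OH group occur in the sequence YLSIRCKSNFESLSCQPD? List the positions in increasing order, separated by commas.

The –OH-bearing residues are Ser, Thr (aliphatic alcohols), and Tyr (phenol).
Matching residues: Y1, S3, S8, S12, S14.

1, 3, 8, 12, 14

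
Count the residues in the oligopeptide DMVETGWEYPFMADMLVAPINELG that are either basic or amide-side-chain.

Basic: H, K, R. Amide-side-chain: N, Q.
Basic residues here: none (0).
Amide-side-chain residues here: N21 (1).
The two groups share no amino acid, so total = 0 + 1 = 1.

1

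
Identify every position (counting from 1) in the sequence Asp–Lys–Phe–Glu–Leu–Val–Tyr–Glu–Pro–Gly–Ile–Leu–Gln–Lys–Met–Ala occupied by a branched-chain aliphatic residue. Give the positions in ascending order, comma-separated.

Matching residues: Leu5, Val6, Ile11, Leu12.

5, 6, 11, 12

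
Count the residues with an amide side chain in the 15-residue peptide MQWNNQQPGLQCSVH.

Asparagine (N) and glutamine (Q) have uncharged amide side chains.
Matching residues: Q2, N4, N5, Q6, Q7, Q11.

6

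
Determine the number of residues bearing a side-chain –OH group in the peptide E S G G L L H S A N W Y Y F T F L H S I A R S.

7

The –OH-bearing residues are Ser, Thr (aliphatic alcohols), and Tyr (phenol).
Matching residues: S2, S8, Y12, Y13, T15, S19, S23.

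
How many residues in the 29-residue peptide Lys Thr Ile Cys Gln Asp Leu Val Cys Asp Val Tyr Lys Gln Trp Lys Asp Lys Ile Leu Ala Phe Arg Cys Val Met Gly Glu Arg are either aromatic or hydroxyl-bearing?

4

Aromatic: F, W, Y. Hydroxyl-bearing: S, T, Y.
Aromatic residues here: Tyr12, Trp15, Phe22 (3).
Hydroxyl-bearing residues here: Thr2, Tyr12 (2).
Y is in both groups, so the 1 Y residue must not be double-counted.
Total = 3 + 2 − 1 = 4.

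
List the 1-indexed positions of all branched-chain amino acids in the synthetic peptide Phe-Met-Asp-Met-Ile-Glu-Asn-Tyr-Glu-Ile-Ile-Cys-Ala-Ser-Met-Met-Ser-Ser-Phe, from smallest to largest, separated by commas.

5, 10, 11

The BCAAs are Val, Leu, and Ile — aliphatic side chains with a branch point.
Matching residues: Ile5, Ile10, Ile11.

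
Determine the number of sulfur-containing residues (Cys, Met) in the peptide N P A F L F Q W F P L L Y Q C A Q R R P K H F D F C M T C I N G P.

4

Matching residues: C15, C26, M27, C29.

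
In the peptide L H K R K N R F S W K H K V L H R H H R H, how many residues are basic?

K, R, and H are the three residues with basic side chains (ε-amine, guanidinium, and imidazole respectively).
Matching residues: H2, K3, R4, K5, R7, K11, H12, K13, H16, R17, H18, H19, R20, H21.

14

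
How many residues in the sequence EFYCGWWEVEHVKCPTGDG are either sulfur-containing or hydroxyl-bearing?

Sulfur-containing: C, M. Hydroxyl-bearing: S, T, Y.
Sulfur-containing residues here: C4, C14 (2).
Hydroxyl-bearing residues here: Y3, T16 (2).
The two groups share no amino acid, so total = 2 + 2 = 4.

4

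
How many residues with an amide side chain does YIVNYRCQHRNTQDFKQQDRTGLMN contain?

7

Asparagine (N) and glutamine (Q) have uncharged amide side chains.
Matching residues: N4, Q8, N11, Q13, Q17, Q18, N25.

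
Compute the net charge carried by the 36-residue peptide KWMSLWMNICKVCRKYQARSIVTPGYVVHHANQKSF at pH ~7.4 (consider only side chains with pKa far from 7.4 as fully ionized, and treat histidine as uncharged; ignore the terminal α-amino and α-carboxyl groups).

The side chains ionized at physiological pH are Lys/Arg (+1) and Asp/Glu (−1); with His treated as neutral, nothing else contributes.
Positive (K, R): K1, K11, R14, K15, R19, K34 → +6.
Negative (D, E): none → −0.
Net charge = (+6) + (−0) = +6.

+6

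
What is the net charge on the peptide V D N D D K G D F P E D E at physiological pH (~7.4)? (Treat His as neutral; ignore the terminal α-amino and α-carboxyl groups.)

-6

Near pH 7.4, K and R contribute +1 each, D and E contribute −1 each, and every other side chain (His included, as stated) is uncharged.
Positive (K, R): K6 → +1.
Negative (D, E): D2, D4, D5, D8, E11, D12, E13 → −7.
Net charge = (+1) + (−7) = −6.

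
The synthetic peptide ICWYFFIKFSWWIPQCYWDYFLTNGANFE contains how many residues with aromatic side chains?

Phenylalanine (F), tryptophan (W), and tyrosine (Y) have aromatic ring side chains.
Matching residues: W3, Y4, F5, F6, F9, W11, W12, Y17, W18, Y20, F21, F28.

12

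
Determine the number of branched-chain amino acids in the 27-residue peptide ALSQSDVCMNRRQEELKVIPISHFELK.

Valine (V), leucine (L), and isoleucine (I) are the branched-chain amino acids.
Matching residues: L2, V7, L16, V18, I19, I21, L26.

7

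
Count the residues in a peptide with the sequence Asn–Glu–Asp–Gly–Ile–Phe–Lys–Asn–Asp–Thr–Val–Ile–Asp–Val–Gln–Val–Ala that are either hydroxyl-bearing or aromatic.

Hydroxyl-bearing: S, T, Y. Aromatic: F, W, Y.
Hydroxyl-bearing residues here: Thr10 (1).
Aromatic residues here: Phe6 (1).
(Y belongs to both groups, but none appear in this sequence.) Total = 1 + 1 = 2.

2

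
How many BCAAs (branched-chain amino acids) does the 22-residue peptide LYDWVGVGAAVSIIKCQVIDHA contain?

8

V, L, and I make up the branched-chain aliphatic group.
Matching residues: L1, V5, V7, V11, I13, I14, V18, I19.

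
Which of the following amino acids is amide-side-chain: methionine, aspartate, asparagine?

asparagine

The amide-side-chain residues are Asn (N) and Gln (Q).
Of the listed options, only asparagine belongs to this group.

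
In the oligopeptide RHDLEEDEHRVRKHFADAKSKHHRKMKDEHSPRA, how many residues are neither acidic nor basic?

Acidic: D, E. Basic: K, R, H. All other residues are neither.
Matching residues: L4, V11, F15, A16, A18, S20, M26, S31, P32, A34.

10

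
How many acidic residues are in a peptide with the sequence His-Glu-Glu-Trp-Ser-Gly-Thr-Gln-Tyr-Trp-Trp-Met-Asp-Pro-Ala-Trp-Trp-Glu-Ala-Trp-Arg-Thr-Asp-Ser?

The acidic residues are Asp (D) and Glu (E), whose side chains end in a carboxylate group.
Matching residues: Glu2, Glu3, Asp13, Glu18, Asp23.

5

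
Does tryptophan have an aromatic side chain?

Yes

The aromatic amino acids are Phe (F, benzyl), Trp (W, indole), and Tyr (Y, phenol).
Tryptophan is in this group.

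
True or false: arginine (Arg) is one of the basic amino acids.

Lysine (K), arginine (R), and histidine (H) have basic, nitrogen-containing side chains.
Arginine is in this group.

True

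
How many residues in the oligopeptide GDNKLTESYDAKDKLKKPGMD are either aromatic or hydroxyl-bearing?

Aromatic: F, W, Y. Hydroxyl-bearing: S, T, Y.
Aromatic residues here: Y9 (1).
Hydroxyl-bearing residues here: T6, S8, Y9 (3).
Y is in both groups, so the 1 Y residue must not be double-counted.
Total = 1 + 3 − 1 = 3.

3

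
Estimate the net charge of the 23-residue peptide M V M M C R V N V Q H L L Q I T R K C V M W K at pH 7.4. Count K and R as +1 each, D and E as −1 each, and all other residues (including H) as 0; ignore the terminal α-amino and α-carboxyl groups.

Positive (K, R): R6, R17, K18, K23 → +4.
Negative (D, E): none → −0.
Net charge = (+4) + (−0) = +4.

+4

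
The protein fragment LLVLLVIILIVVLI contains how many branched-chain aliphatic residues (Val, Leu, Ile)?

14

Matching residues: L1, L2, V3, L4, L5, V6, I7, I8, L9, I10, V11, V12, L13, I14.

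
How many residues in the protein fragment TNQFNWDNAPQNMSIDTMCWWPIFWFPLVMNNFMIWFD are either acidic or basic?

Acidic: D, E. Basic: H, K, R.
Acidic residues here: D7, D16, D38 (3).
Basic residues here: none (0).
The two groups share no amino acid, so total = 3 + 0 = 3.

3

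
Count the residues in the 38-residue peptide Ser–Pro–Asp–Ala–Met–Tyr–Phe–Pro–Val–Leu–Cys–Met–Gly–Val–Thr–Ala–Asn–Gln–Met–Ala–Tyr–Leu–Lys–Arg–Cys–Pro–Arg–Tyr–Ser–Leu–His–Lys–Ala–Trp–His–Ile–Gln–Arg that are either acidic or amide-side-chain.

Acidic: D, E. Amide-side-chain: N, Q.
Acidic residues here: Asp3 (1).
Amide-side-chain residues here: Asn17, Gln18, Gln37 (3).
The two groups share no amino acid, so total = 1 + 3 = 4.

4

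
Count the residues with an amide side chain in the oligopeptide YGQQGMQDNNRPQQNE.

8

Only N (asparagine) and Q (glutamine) carry a side-chain carboxamide.
Matching residues: Q3, Q4, Q7, N9, N10, Q13, Q14, N15.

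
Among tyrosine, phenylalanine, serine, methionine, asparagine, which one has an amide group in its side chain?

Asparagine (N) and glutamine (Q) have uncharged amide side chains.
Of the listed options, only asparagine belongs to this group.

asparagine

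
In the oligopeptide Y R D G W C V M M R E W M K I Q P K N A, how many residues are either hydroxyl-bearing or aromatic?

Hydroxyl-bearing: S, T, Y. Aromatic: F, W, Y.
Hydroxyl-bearing residues here: Y1 (1).
Aromatic residues here: Y1, W5, W12 (3).
Y is in both groups, so the 1 Y residue must not be double-counted.
Total = 1 + 3 − 1 = 3.

3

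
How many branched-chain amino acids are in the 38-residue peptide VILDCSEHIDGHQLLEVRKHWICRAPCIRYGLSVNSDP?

The BCAAs are Val, Leu, and Ile — aliphatic side chains with a branch point.
Matching residues: V1, I2, L3, I9, L14, L15, V17, I22, I28, L32, V34.

11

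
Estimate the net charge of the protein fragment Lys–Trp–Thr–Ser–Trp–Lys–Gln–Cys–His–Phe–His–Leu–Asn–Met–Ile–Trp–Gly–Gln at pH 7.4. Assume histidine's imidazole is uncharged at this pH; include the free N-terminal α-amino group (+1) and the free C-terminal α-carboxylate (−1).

The side chains ionized at physiological pH are Lys/Arg (+1) and Asp/Glu (−1); with His treated as neutral, nothing else contributes.
Positive (K, R): Lys1, Lys6 → +2.
Negative (D, E): none → −0.
The N-terminus (+1) and C-terminus (−1) cancel.
Net charge = (+2) + (−0) = +2.

+2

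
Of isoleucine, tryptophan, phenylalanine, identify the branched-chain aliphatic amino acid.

Valine (V), leucine (L), and isoleucine (I) are the branched-chain amino acids.
Of the listed options, only isoleucine belongs to this group.

isoleucine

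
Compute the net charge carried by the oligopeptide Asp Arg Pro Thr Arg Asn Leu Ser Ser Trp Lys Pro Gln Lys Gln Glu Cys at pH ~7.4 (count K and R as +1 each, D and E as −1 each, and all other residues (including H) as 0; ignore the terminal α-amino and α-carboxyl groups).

Positive (K, R): Arg2, Arg5, Lys11, Lys14 → +4.
Negative (D, E): Asp1, Glu16 → −2.
Net charge = (+4) + (−2) = +2.

+2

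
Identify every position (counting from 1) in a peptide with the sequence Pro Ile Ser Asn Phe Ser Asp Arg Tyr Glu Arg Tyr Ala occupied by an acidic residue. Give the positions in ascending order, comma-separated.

Matching residues: Asp7, Glu10.

7, 10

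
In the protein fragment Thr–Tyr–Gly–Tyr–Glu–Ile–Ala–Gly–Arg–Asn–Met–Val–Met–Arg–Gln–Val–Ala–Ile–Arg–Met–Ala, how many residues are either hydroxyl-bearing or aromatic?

3

Hydroxyl-bearing: S, T, Y. Aromatic: F, W, Y.
Hydroxyl-bearing residues here: Thr1, Tyr2, Tyr4 (3).
Aromatic residues here: Tyr2, Tyr4 (2).
Y is in both groups, so the 2 Y residues must not be double-counted.
Total = 3 + 2 − 2 = 3.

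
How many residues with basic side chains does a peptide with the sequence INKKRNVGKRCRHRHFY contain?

K, R, and H are the three residues with basic side chains (ε-amine, guanidinium, and imidazole respectively).
Matching residues: K3, K4, R5, K9, R10, R12, H13, R14, H15.

9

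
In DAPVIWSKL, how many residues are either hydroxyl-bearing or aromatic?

2

Hydroxyl-bearing: S, T, Y. Aromatic: F, W, Y.
Hydroxyl-bearing residues here: S7 (1).
Aromatic residues here: W6 (1).
(Y belongs to both groups, but none appear in this sequence.) Total = 1 + 1 = 2.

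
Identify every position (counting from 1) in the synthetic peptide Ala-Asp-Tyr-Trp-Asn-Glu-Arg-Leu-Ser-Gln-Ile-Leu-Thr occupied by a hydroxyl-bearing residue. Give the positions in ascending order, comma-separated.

3, 9, 13

Serine (S), threonine (T), and tyrosine (Y) each carry a hydroxyl group on the side chain.
Matching residues: Tyr3, Ser9, Thr13.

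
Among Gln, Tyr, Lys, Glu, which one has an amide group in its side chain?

Asparagine (N) and glutamine (Q) have uncharged amide side chains.
Of the listed options, only Gln belongs to this group.

Gln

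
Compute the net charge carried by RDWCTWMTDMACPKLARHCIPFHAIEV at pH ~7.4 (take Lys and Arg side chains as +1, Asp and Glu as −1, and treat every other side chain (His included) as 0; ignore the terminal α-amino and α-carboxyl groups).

0

Positive (K, R): R1, K14, R17 → +3.
Negative (D, E): D2, D9, E26 → −3.
Net charge = (+3) + (−3) = 0.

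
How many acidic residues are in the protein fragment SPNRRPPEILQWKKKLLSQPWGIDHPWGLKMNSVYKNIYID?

Aspartate (D) and glutamate (E) have carboxylic-acid side chains and are the acidic amino acids.
Matching residues: E8, D24, D41.

3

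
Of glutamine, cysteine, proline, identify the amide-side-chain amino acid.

glutamine

Only N (asparagine) and Q (glutamine) carry a side-chain carboxamide.
Of the listed options, only glutamine belongs to this group.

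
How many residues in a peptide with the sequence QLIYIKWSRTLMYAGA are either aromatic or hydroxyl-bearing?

Aromatic: F, W, Y. Hydroxyl-bearing: S, T, Y.
Aromatic residues here: Y4, W7, Y13 (3).
Hydroxyl-bearing residues here: Y4, S8, T10, Y13 (4).
Y is in both groups, so the 2 Y residues must not be double-counted.
Total = 3 + 4 − 2 = 5.

5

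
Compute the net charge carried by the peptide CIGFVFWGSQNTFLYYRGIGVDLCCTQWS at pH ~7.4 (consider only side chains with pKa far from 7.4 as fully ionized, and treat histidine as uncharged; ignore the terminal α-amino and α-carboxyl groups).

0

The side chains ionized at physiological pH are Lys/Arg (+1) and Asp/Glu (−1); with His treated as neutral, nothing else contributes.
Positive (K, R): R17 → +1.
Negative (D, E): D22 → −1.
Net charge = (+1) + (−1) = 0.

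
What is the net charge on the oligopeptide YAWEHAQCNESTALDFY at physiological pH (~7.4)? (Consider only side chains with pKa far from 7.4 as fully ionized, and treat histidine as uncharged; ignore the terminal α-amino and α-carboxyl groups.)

-3

Near pH 7.4, K and R contribute +1 each, D and E contribute −1 each, and every other side chain (His included, as stated) is uncharged.
Positive (K, R): none → +0.
Negative (D, E): E4, E10, D15 → −3.
Net charge = (+0) + (−3) = −3.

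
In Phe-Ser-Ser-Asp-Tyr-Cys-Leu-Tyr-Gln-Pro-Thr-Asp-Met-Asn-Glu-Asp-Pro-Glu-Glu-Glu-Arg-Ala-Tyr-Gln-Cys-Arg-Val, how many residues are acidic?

7

The acidic residues are Asp (D) and Glu (E), whose side chains end in a carboxylate group.
Matching residues: Asp4, Asp12, Glu15, Asp16, Glu18, Glu19, Glu20.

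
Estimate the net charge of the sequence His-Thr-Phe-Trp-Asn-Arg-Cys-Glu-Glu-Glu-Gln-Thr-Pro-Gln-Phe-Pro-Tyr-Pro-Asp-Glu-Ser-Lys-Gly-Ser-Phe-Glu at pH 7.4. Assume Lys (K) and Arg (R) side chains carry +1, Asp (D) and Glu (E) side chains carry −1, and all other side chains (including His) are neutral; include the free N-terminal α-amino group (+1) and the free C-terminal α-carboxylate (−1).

Positive (K, R): Arg6, Lys22 → +2.
Negative (D, E): Glu8, Glu9, Glu10, Asp19, Glu20, Glu26 → −6.
The N-terminus (+1) and C-terminus (−1) cancel.
Net charge = (+2) + (−6) = −4.

-4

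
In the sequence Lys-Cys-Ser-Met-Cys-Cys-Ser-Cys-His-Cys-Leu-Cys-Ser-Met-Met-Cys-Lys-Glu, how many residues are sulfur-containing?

10

The sulfur-bearing residues are cysteine (–SH) and methionine (–S–CH₃).
Matching residues: Cys2, Met4, Cys5, Cys6, Cys8, Cys10, Cys12, Met14, Met15, Cys16.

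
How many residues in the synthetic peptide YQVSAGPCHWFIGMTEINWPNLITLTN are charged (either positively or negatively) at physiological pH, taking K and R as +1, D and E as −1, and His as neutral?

1

Charged side chains at pH ~7.4: K, R (positive); D, E (negative).
Matching residues: E16.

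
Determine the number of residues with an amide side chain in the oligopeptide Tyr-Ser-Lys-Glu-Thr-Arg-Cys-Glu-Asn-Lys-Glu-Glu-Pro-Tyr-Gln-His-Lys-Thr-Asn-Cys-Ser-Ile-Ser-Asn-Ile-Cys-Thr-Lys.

The amide-side-chain residues are Asn (N) and Gln (Q).
Matching residues: Asn9, Gln15, Asn19, Asn24.

4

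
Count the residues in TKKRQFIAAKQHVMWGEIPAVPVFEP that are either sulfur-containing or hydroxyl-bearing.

Sulfur-containing: C, M. Hydroxyl-bearing: S, T, Y.
Sulfur-containing residues here: M14 (1).
Hydroxyl-bearing residues here: T1 (1).
The two groups share no amino acid, so total = 1 + 1 = 2.

2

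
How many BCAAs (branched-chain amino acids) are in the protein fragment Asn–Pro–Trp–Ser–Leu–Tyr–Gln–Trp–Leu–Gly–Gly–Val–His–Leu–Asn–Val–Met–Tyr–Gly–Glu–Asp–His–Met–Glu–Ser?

V, L, and I make up the branched-chain aliphatic group.
Matching residues: Leu5, Leu9, Val12, Leu14, Val16.

5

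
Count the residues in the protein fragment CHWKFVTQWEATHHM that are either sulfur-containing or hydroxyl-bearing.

Sulfur-containing: C, M. Hydroxyl-bearing: S, T, Y.
Sulfur-containing residues here: C1, M15 (2).
Hydroxyl-bearing residues here: T7, T12 (2).
The two groups share no amino acid, so total = 2 + 2 = 4.

4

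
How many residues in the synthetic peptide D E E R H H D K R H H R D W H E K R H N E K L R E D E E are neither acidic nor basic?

Acidic: D, E. Basic: K, R, H. All other residues are neither.
Matching residues: W14, N20, L23.

3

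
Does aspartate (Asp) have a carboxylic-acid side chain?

Aspartate (D) and glutamate (E) have carboxylic-acid side chains and are the acidic amino acids.
Aspartate is in this group.

Yes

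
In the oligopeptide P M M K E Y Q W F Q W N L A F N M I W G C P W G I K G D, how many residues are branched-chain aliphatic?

Valine (V), leucine (L), and isoleucine (I) are the branched-chain amino acids.
Matching residues: L13, I18, I25.

3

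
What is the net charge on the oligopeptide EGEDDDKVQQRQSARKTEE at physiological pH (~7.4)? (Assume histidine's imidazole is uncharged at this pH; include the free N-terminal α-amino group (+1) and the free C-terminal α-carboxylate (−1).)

At pH ~7.4 the Lys and Arg side chains are protonated (+1), the Asp and Glu side chains are deprotonated (−1), and with His taken as neutral all other side chains carry no charge.
Positive (K, R): K7, R11, R15, K16 → +4.
Negative (D, E): E1, E3, D4, D5, D6, E18, E19 → −7.
The N-terminus (+1) and C-terminus (−1) cancel.
Net charge = (+4) + (−7) = −3.

-3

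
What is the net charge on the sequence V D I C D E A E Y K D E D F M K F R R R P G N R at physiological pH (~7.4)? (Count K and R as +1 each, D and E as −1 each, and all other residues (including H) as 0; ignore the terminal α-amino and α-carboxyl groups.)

-1

Positive (K, R): K10, K16, R18, R19, R20, R24 → +6.
Negative (D, E): D2, D5, E6, E8, D11, E12, D13 → −7.
Net charge = (+6) + (−7) = −1.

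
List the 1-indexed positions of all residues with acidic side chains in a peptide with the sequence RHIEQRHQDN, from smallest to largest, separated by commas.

The acidic residues are Asp (D) and Glu (E), whose side chains end in a carboxylate group.
Matching residues: E4, D9.

4, 9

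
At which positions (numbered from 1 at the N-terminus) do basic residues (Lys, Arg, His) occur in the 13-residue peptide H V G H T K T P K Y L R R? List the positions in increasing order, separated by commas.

Matching residues: H1, H4, K6, K9, R12, R13.

1, 4, 6, 9, 12, 13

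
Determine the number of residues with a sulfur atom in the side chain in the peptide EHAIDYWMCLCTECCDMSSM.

Cysteine (C, thiol) and methionine (M, thioether) are the two sulfur-containing amino acids.
Matching residues: M8, C9, C11, C14, C15, M17, M20.

7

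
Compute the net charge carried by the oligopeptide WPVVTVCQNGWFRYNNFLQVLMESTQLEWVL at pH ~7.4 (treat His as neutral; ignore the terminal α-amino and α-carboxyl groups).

-1

The side chains ionized at physiological pH are Lys/Arg (+1) and Asp/Glu (−1); with His treated as neutral, nothing else contributes.
Positive (K, R): R13 → +1.
Negative (D, E): E23, E28 → −2.
Net charge = (+1) + (−2) = −1.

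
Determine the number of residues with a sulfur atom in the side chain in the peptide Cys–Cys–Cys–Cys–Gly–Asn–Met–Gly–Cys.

6

Cysteine (C, thiol) and methionine (M, thioether) are the two sulfur-containing amino acids.
Matching residues: Cys1, Cys2, Cys3, Cys4, Met7, Cys9.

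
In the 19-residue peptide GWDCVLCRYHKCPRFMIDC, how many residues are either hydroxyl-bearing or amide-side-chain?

Hydroxyl-bearing: S, T, Y. Amide-side-chain: N, Q.
Hydroxyl-bearing residues here: Y9 (1).
Amide-side-chain residues here: none (0).
The two groups share no amino acid, so total = 1 + 0 = 1.

1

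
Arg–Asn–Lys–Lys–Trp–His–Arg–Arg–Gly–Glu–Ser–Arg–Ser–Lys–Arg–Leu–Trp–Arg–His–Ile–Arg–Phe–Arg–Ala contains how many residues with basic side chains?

13

The basic amino acids are Lys (K), Arg (R), and His (H).
Matching residues: Arg1, Lys3, Lys4, His6, Arg7, Arg8, Arg12, Lys14, Arg15, Arg18, His19, Arg21, Arg23.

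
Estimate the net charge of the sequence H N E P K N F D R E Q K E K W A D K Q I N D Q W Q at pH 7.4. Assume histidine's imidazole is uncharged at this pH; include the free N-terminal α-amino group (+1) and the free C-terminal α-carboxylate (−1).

The side chains ionized at physiological pH are Lys/Arg (+1) and Asp/Glu (−1); with His treated as neutral, nothing else contributes.
Positive (K, R): K5, R9, K12, K14, K18 → +5.
Negative (D, E): E3, D8, E10, E13, D17, D22 → −6.
The N-terminus (+1) and C-terminus (−1) cancel.
Net charge = (+5) + (−6) = −1.

-1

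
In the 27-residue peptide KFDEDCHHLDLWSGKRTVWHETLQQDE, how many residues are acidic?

7

Aspartate (D) and glutamate (E) have carboxylic-acid side chains and are the acidic amino acids.
Matching residues: D3, E4, D5, D10, E21, D26, E27.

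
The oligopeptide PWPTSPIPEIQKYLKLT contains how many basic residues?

K, R, and H are the three residues with basic side chains (ε-amine, guanidinium, and imidazole respectively).
Matching residues: K12, K15.

2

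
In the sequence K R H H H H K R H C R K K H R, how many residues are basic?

14

Lysine (K), arginine (R), and histidine (H) have basic, nitrogen-containing side chains.
Matching residues: K1, R2, H3, H4, H5, H6, K7, R8, H9, R11, K12, K13, H14, R15.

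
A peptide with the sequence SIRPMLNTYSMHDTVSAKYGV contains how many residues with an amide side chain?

Only N (asparagine) and Q (glutamine) carry a side-chain carboxamide.
Matching residues: N7.

1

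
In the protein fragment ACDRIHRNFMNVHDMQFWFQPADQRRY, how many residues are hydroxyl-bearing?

1

Serine (S), threonine (T), and tyrosine (Y) each carry a hydroxyl group on the side chain.
Matching residues: Y27.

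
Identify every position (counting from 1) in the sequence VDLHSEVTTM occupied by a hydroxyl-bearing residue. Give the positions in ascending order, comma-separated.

Serine (S), threonine (T), and tyrosine (Y) each carry a hydroxyl group on the side chain.
Matching residues: S5, T8, T9.

5, 8, 9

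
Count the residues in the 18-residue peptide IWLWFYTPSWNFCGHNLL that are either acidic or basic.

Acidic: D, E. Basic: H, K, R.
Acidic residues here: none (0).
Basic residues here: H15 (1).
The two groups share no amino acid, so total = 0 + 1 = 1.

1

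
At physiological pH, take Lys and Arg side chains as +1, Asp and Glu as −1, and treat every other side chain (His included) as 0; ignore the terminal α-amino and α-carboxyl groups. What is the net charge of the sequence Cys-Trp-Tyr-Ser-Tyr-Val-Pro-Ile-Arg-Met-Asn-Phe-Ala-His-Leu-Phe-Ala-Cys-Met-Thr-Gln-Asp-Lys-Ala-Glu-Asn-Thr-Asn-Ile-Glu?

Positive (K, R): Arg9, Lys23 → +2.
Negative (D, E): Asp22, Glu25, Glu30 → −3.
Net charge = (+2) + (−3) = −1.

-1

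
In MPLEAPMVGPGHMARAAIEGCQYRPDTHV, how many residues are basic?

4

The basic amino acids are Lys (K), Arg (R), and His (H).
Matching residues: H12, R15, R24, H28.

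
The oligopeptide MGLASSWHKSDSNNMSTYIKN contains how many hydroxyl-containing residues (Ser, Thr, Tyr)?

7

Matching residues: S5, S6, S10, S12, S16, T17, Y18.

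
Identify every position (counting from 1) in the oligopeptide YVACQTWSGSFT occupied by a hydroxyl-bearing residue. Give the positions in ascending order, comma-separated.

1, 6, 8, 10, 12

S, T, and Y are the three residues with a side-chain hydroxyl.
Matching residues: Y1, T6, S8, S10, T12.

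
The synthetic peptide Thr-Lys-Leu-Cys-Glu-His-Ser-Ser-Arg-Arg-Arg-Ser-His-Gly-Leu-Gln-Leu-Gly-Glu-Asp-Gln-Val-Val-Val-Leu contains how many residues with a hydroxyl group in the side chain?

4

Serine (S), threonine (T), and tyrosine (Y) each carry a hydroxyl group on the side chain.
Matching residues: Thr1, Ser7, Ser8, Ser12.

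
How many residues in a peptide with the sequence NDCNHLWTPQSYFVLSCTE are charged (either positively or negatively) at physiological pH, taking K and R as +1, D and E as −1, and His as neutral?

Charged side chains at pH ~7.4: K, R (positive); D, E (negative).
Matching residues: D2, E19.

2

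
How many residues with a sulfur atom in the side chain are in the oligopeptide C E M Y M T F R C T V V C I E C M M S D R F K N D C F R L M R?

The sulfur-bearing residues are cysteine (–SH) and methionine (–S–CH₃).
Matching residues: C1, M3, M5, C9, C13, C16, M17, M18, C26, M30.

10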